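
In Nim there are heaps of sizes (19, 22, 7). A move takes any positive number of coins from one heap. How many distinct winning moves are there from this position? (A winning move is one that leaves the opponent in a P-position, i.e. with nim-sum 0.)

Nim-sum: 19 ^ 22 ^ 7 = 2.
The overall nim-sum is X = 2. A heap of size p has a winning move iff p XOR X < p (reduce it to p XOR X).
  19: 19 XOR 2 = 17 < 19 — winning move (to 17).
  22: 22 XOR 2 = 20 < 22 — winning move (to 20).
  7: 7 XOR 2 = 5 < 7 — winning move (to 5).
That gives 3 winning moves.

3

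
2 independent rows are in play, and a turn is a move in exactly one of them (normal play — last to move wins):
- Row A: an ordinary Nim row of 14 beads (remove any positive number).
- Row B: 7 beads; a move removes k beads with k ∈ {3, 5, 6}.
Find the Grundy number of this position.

12

Row A is a plain Nim row of size 14, so its Grundy value is 14.
Build the Grundy sequence for row B with g(k) = mex{g(k−s) : s ∈ {3, 5, 6}, s ≤ k}:
g(0) = mex{} = 0
g(1) = mex{} = 0
g(2) = mex{} = 0
g(3) = mex{0} = 1
g(4) = mex{0} = 1
g(5) = mex{0} = 1
g(6) = mex{0,1} = 2
g(7) = mex{0,1} = 2
So g(7) = 2.
By the Sprague-Grundy theorem, the Grundy value of a sum of independent games is the XOR of the component values.
Combined value = 14 ⊕ 2 = 12.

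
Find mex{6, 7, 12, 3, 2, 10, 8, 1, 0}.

The values 0, 1, 2, 3 are all present; 4 is the first non-negative integer missing from the set.

4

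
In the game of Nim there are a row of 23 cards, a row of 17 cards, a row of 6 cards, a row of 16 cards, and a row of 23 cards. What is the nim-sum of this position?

7

Nim-sum: 23 ⊕ 17 ⊕ 6 ⊕ 16 ⊕ 23 = 7.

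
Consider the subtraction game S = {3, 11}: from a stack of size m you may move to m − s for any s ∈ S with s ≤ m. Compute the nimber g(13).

2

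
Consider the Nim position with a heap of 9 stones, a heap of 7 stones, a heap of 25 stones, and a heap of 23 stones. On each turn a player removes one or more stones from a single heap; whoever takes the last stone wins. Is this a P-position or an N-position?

Bitwise XOR of the heap sizes:
  01001  (9)
  00111  (7)
  11001  (25)
  10111  (23)
  -----
  00000  (0)
The nim-sum is 0, so this is a P-position: the player to move is in a losing position under optimal play.

P-position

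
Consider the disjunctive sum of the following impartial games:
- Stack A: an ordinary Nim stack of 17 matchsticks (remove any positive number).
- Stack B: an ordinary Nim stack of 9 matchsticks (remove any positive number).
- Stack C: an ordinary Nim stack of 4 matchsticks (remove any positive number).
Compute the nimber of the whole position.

Stack A is a plain Nim stack of size 17, so its Grundy value is 17.
Stack B is a plain Nim stack of size 9, so its Grundy value is 9.
Stack C is a plain Nim stack of size 4, so its Grundy value is 4.
By the Sprague-Grundy theorem, the Grundy value of a sum of independent games is the XOR of the component values.
Combined value = 17 XOR 9 XOR 4 = 28.

28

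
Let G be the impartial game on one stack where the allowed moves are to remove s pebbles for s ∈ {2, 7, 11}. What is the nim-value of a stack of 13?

0

Compute g(0), g(1), … for moves {2, 7, 11}:
g(0) = mex{} = 0
g(1) = mex{} = 0
g(2) = mex{0} = 1
g(3) = mex{0} = 1
g(4) = mex{1} = 0
g(5) = mex{1} = 0
g(6) = mex{0} = 1
g(7) = mex{0} = 1
g(8) = mex{0,1} = 2
g(9) = mex{1} = 0
g(10) = mex{1,2} = 0
g(11) = mex{0} = 1
g(12) = mex{0} = 1
g(13) = mex{1} = 0
So g(13) = 0.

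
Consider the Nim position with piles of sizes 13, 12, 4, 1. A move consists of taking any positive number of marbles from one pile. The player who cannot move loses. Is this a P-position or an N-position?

N-position

Compute the nim-sum pairwise:
13 ^ 12 = 1
1 ^ 4 = 5
5 ^ 1 = 4
The nim-sum is 4 ≠ 0, so this is an N-position: the player to move can win.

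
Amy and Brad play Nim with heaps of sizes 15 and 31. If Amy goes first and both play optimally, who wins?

Amy wins

Compute the nim-sum pairwise:
15 ⊕ 31 = 16
The nim-sum is 16 ≠ 0, so this is an N-position: the player to move can win; Amy has a winning move.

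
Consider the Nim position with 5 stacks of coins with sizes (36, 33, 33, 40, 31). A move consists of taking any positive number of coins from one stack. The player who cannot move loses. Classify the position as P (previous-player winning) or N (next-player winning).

N-position

Compute the nim-sum pairwise:
36 ^ 33 = 5
5 ^ 33 = 36
36 ^ 40 = 12
12 ^ 31 = 19
The nim-sum is 19 ≠ 0, so this is an N-position: the player to move can win.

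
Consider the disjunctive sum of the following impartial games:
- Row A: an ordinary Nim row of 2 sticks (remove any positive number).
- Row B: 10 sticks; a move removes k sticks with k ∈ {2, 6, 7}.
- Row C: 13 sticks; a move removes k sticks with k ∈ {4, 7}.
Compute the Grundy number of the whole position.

Row A is a plain Nim row of size 2, so its Grundy value is 2.
For row B, compute g(0), g(1), … with moves {2, 6, 7}:
k:     0  1  2  3  4  5  6  7  8  9 10
g(k):  0  0  1  1  0  0  1  1  2  0  3
So g(10) = 3.
Build the Grundy sequence for row C with g(k) = mex{g(k−s) : s ∈ {4, 7}, s ≤ k}:
g(0) = mex{} = 0
g(1) = mex{} = 0
g(2) = mex{} = 0
g(3) = mex{} = 0
g(4) = mex{0} = 1
g(5) = mex{0} = 1
g(6) = mex{0} = 1
g(7) = mex{0} = 1
g(8) = mex{0,1} = 2
g(9) = mex{0,1} = 2
g(10) = mex{0,1} = 2
g(11) = mex{1} = 0
g(12) = mex{1,2} = 0
g(13) = mex{1,2} = 0
So g(13) = 0.
The value of a disjunctive sum is the nim-sum of the parts.
Combined value = 2 XOR 3 XOR 0 = 1.

1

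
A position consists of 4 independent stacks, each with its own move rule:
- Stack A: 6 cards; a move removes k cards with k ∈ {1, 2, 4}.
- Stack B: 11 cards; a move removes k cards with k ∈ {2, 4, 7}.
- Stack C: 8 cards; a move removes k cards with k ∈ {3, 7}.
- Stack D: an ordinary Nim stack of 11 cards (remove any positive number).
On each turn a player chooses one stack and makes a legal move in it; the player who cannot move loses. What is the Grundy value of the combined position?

For stack A, compute g(0), g(1), … with moves {1, 2, 4}:
g(0) = mex{} = 0
g(1) = mex{0} = 1
g(2) = mex{0,1} = 2
g(3) = mex{1,2} = 0
g(4) = mex{0,2} = 1
g(5) = mex{0,1} = 2
g(6) = mex{1,2} = 0
So g(6) = 0.
Build the Grundy sequence for stack B with g(k) = mex{g(k−s) : s ∈ {2, 4, 7}, s ≤ k}:
g(0) = mex{} = 0
g(1) = mex{} = 0
g(2) = mex{0} = 1
g(3) = mex{0} = 1
g(4) = mex{0,1} = 2
g(5) = mex{0,1} = 2
g(6) = mex{1,2} = 0
g(7) = mex{0,1,2} = 3
g(8) = mex{0,2} = 1
g(9) = mex{1,2,3} = 0
g(10) = mex{0,1} = 2
g(11) = mex{0,2,3} = 1
So g(11) = 1.
Build the Grundy sequence for stack C with g(k) = mex{g(k−s) : s ∈ {3, 7}, s ≤ k}:
k:     0  1  2  3  4  5  6  7  8
g(k):  0  0  0  1  1  1  0  2  2
So g(8) = 2.
Stack D is a plain Nim stack of size 11, so its Grundy value is 11.
By the Sprague-Grundy theorem, the Grundy value of a sum of independent games is the XOR of the component values.
Combined value = 0 XOR 1 XOR 2 XOR 11 = 8.

8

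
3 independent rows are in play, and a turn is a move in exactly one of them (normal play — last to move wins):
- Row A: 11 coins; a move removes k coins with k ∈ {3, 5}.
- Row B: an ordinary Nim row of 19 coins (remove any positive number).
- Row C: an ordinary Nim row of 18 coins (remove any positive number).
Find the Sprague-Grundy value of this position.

0

Grundy values for row A (subtraction set {3, 5}):
k:     0  1  2  3  4  5  6  7  8  9 10 11
g(k):  0  0  0  1  1  1  2  2  0  0  0  1
So g(11) = 1.
Row B is a plain Nim row of size 19, so its Grundy value is 19.
Row C is a plain Nim row of size 18, so its Grundy value is 18.
The value of a disjunctive sum is the nim-sum of the parts.
Combined value = 1 ⊕ 19 ⊕ 18 = 0.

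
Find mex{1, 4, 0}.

2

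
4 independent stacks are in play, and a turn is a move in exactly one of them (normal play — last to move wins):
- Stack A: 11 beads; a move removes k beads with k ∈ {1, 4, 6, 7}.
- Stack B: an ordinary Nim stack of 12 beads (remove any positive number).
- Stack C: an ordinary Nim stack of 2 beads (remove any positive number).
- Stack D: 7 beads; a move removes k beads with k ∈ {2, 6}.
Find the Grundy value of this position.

14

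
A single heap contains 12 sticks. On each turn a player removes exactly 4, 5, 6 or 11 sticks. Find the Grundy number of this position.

3

Compute g(0), g(1), … for moves {4, 5, 6, 11}:
g(0) = mex{} = 0
g(1) = mex{} = 0
g(2) = mex{} = 0
g(3) = mex{} = 0
g(4) = mex{0} = 1
g(5) = mex{0} = 1
g(6) = mex{0} = 1
g(7) = mex{0} = 1
g(8) = mex{0,1} = 2
g(9) = mex{0,1} = 2
g(10) = mex{1} = 0
g(11) = mex{0,1} = 2
g(12) = mex{0,1,2} = 3
So g(12) = 3.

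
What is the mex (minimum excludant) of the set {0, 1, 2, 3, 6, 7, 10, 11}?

4

The values 0, 1, 2, 3 are all present; 4 is the first non-negative integer missing from the set.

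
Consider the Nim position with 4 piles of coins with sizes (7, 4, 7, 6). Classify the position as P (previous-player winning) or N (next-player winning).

N-position

Bitwise XOR of the heap sizes:
  111  (7)
  100  (4)
  111  (7)
  110  (6)
  ---
  010  (2)
The nim-sum is 2 ≠ 0, so this is an N-position: the player to move can win.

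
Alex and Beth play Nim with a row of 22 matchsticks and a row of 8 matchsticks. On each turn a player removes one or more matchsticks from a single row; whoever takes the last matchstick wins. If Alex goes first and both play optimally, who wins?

Alex wins

Nim-sum: 22 XOR 8 = 30.
The nim-sum is 30 ≠ 0, so this is an N-position: the player to move can win; Alex has a winning move.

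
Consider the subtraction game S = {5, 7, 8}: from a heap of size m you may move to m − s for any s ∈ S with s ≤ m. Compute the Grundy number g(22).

Build the Grundy sequence with g(k) = mex{g(k−s) : s ∈ {5, 7, 8}, s ≤ k}:
k:     0  1  2  3  4  5  6  7  8  9 10 11 12 13 14 15 16 17 18 19 20 21 22
g(k):  0  0  0  0  0  1  1  1  1  1  2  2  2  0  0  0  0  0  1  1  1  1  1
So g(22) = 1.

1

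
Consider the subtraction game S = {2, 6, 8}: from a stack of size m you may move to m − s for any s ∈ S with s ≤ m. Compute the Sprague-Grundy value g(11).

Build the Grundy sequence with g(k) = mex{g(k−s) : s ∈ {2, 6, 8}, s ≤ k}:
g(0) = mex{} = 0
g(1) = mex{} = 0
g(2) = mex{0} = 1
g(3) = mex{0} = 1
g(4) = mex{1} = 0
g(5) = mex{1} = 0
g(6) = mex{0} = 1
g(7) = mex{0} = 1
g(8) = mex{0,1} = 2
g(9) = mex{0,1} = 2
g(10) = mex{0,1,2} = 3
g(11) = mex{0,1,2} = 3
So g(11) = 3.

3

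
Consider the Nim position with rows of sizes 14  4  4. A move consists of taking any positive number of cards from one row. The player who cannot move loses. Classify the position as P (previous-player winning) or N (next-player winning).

Compute the nim-sum pairwise:
14 ⊕ 4 = 10
10 ⊕ 4 = 14
The nim-sum is 14 ≠ 0, so this is an N-position: the player to move can win.

N-position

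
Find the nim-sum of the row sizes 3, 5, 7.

Bitwise XOR of the heap sizes:
  011  (3)
  101  (5)
  111  (7)
  ---
  001  (1)

1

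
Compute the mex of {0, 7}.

0 is in the set but 1 is not, so the mex is 1.

1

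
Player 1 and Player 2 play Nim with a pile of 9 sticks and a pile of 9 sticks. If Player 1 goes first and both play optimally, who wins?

Player 2 wins

Nim-sum: 9 ⊕ 9 = 0.
The nim-sum is 0, so this is a P-position: the player to move is in a losing position under optimal play; Player 1 is about to move from it and so loses — Player 2 wins.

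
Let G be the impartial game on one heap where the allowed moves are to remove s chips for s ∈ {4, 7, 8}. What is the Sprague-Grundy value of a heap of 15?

Compute g(0), g(1), … for moves {4, 7, 8}:
k:     0  1  2  3  4  5  6  7  8  9 10 11 12 13 14 15
g(k):  0  0  0  0  1  1  1  1  2  2  2  2  0  0  0  0
So g(15) = 0.

0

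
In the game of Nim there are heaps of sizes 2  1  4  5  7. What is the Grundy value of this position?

Nim-sum: 2 ⊕ 1 ⊕ 4 ⊕ 5 ⊕ 7 = 5.

5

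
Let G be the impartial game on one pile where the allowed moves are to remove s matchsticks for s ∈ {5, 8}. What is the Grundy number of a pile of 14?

Build the Grundy sequence with g(k) = mex{g(k−s) : s ∈ {5, 8}, s ≤ k}:
g(0) = mex{} = 0
g(1) = mex{} = 0
g(2) = mex{} = 0
g(3) = mex{} = 0
g(4) = mex{} = 0
g(5) = mex{0} = 1
g(6) = mex{0} = 1
g(7) = mex{0} = 1
g(8) = mex{0} = 1
g(9) = mex{0} = 1
g(10) = mex{0,1} = 2
g(11) = mex{0,1} = 2
g(12) = mex{0,1} = 2
g(13) = mex{1} = 0
g(14) = mex{1} = 0
So g(14) = 0.

0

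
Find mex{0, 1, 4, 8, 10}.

2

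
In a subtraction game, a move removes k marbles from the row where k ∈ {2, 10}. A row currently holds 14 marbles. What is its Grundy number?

1

Grundy values for subtraction set {2, 10}:
k:     0  1  2  3  4  5  6  7  8  9 10 11 12 13 14
g(k):  0  0  1  1  0  0  1  1  0  0  1  1  0  0  1
So g(14) = 1.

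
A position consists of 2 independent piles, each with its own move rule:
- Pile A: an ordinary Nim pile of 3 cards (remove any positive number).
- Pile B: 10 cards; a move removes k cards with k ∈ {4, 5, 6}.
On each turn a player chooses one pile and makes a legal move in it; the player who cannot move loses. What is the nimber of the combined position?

Pile A is a plain Nim pile of size 3, so its Grundy value is 3.
For pile B, compute g(0), g(1), … with moves {4, 5, 6}:
k:     0  1  2  3  4  5  6  7  8  9 10
g(k):  0  0  0  0  1  1  1  1  2  2  0
So g(10) = 0.
The value of a disjunctive sum is the nim-sum of the parts.
Combined value = 3 XOR 0 = 3.

3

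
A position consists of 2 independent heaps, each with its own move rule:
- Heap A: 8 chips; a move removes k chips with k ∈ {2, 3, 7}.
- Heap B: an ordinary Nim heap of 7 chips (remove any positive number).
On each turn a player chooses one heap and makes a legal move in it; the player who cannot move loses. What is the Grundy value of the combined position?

6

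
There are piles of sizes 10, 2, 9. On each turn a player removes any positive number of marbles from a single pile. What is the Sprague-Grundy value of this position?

1

Bitwise XOR of the heap sizes:
  1010  (10)
  0010  (2)
  1001  (9)
  ----
  0001  (1)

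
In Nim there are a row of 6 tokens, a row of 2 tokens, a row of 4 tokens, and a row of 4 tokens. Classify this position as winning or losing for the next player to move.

Nim-sum: 6 XOR 2 XOR 4 XOR 4 = 4.
The nim-sum is 4 ≠ 0, so this is an N-position: the player to move can win.

Winning position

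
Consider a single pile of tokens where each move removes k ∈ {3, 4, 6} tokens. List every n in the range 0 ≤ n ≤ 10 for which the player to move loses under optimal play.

0, 1, 2, 9, 10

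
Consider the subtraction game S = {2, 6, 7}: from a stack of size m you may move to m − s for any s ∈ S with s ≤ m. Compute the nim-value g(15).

Compute g(0), g(1), … for moves {2, 6, 7}:
k:     0  1  2  3  4  5  6  7  8  9 10 11 12 13 14 15
g(k):  0  0  1  1  0  0  1  1  2  0  3  1  2  0  0  1
So g(15) = 1.

1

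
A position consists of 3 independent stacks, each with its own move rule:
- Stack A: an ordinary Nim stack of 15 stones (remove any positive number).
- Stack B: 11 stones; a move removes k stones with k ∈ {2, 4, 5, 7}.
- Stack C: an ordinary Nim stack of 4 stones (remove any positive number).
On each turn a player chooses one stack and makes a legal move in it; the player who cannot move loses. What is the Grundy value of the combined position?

10

Stack A is a plain Nim stack of size 15, so its Grundy value is 15.
For stack B, compute g(0), g(1), … with moves {2, 4, 5, 7}:
g(0) = mex{} = 0
g(1) = mex{} = 0
g(2) = mex{0} = 1
g(3) = mex{0} = 1
g(4) = mex{0,1} = 2
g(5) = mex{0,1} = 2
g(6) = mex{0,1,2} = 3
g(7) = mex{0,1,2} = 3
g(8) = mex{0,1,2,3} = 4
g(9) = mex{1,2,3} = 0
g(10) = mex{1,2,3,4} = 0
g(11) = mex{0,2,3} = 1
So g(11) = 1.
Stack C is a plain Nim stack of size 4, so its Grundy value is 4.
By the Sprague-Grundy theorem, the Grundy value of a sum of independent games is the XOR of the component values.
Combined value = 15 ⊕ 1 ⊕ 4 = 10.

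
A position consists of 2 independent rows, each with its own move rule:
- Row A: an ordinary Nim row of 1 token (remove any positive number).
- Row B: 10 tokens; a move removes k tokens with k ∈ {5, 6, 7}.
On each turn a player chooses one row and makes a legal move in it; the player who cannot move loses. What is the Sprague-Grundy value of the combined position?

Row A is a plain Nim row of size 1, so its Grundy value is 1.
Grundy values for row B (subtraction set {5, 6, 7}):
k:     0  1  2  3  4  5  6  7  8  9 10
g(k):  0  0  0  0  0  1  1  1  1  1  2
So g(10) = 2.
The value of a disjunctive sum is the nim-sum of the parts.
Combined value = 1 ⊕ 2 = 3.

3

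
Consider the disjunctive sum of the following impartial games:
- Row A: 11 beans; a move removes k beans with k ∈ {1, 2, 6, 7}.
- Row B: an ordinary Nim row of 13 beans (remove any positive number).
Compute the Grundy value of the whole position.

Build the Grundy sequence for row A with g(k) = mex{g(k−s) : s ∈ {1, 2, 6, 7}, s ≤ k}:
k:     0  1  2  3  4  5  6  7  8  9 10 11
g(k):  0  1  2  0  1  2  3  4  0  1  2  0
So g(11) = 0.
Row B is a plain Nim row of size 13, so its Grundy value is 13.
By the Sprague-Grundy theorem, the Grundy value of a sum of independent games is the XOR of the component values.
Combined value = 0 ⊕ 13 = 13.

13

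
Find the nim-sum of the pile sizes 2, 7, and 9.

12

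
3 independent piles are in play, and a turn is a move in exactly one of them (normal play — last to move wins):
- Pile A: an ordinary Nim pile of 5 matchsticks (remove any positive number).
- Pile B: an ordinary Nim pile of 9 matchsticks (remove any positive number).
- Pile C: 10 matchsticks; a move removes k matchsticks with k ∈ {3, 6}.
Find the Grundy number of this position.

Pile A is a plain Nim pile of size 5, so its Grundy value is 5.
Pile B is a plain Nim pile of size 9, so its Grundy value is 9.
For pile C, compute g(0), g(1), … with moves {3, 6}:
g(0) = mex{} = 0
g(1) = mex{} = 0
g(2) = mex{} = 0
g(3) = mex{0} = 1
g(4) = mex{0} = 1
g(5) = mex{0} = 1
g(6) = mex{0,1} = 2
g(7) = mex{0,1} = 2
g(8) = mex{0,1} = 2
g(9) = mex{1,2} = 0
g(10) = mex{1,2} = 0
So g(10) = 0.
By the Sprague-Grundy theorem, the Grundy value of a sum of independent games is the XOR of the component values.
Combined value = 5 ⊕ 9 ⊕ 0 = 12.

12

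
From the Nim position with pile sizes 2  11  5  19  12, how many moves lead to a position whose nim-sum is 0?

1

Nim-sum: 2 ^ 11 ^ 5 ^ 19 ^ 12 = 19.
The overall nim-sum is X = 19. A pile of size p has a winning move iff p XOR X < p (reduce it to p XOR X).
  2: 2 XOR 19 = 17 ≥ 2 — no move.
  11: 11 XOR 19 = 24 ≥ 11 — no move.
  5: 5 XOR 19 = 22 ≥ 5 — no move.
  19: 19 XOR 19 = 0 < 19 — winning move (to 0).
  12: 12 XOR 19 = 31 ≥ 12 — no move.
That gives 1 winning move.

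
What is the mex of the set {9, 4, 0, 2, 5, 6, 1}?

The values 0, 1, 2 are all present; 3 is the first non-negative integer missing from the set.

3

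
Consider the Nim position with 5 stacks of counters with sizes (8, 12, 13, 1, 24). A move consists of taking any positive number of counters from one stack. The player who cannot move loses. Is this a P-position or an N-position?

N-position

Nim-sum: 8 ^ 12 ^ 13 ^ 1 ^ 24 = 16.
The nim-sum is 16 ≠ 0, so this is an N-position: the player to move can win.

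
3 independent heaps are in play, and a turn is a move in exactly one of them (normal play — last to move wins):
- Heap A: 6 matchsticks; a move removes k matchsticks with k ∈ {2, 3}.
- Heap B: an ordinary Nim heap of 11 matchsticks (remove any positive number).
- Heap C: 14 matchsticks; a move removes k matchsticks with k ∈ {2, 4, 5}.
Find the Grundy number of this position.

Grundy values for heap A (subtraction set {2, 3}):
g(0) = mex{} = 0
g(1) = mex{} = 0
g(2) = mex{0} = 1
g(3) = mex{0} = 1
g(4) = mex{0,1} = 2
g(5) = mex{1} = 0
g(6) = mex{1,2} = 0
So g(6) = 0.
Heap B is a plain Nim heap of size 11, so its Grundy value is 11.
For heap C, compute g(0), g(1), … with moves {2, 4, 5}:
g(0) = mex{} = 0
g(1) = mex{} = 0
g(2) = mex{0} = 1
g(3) = mex{0} = 1
g(4) = mex{0,1} = 2
g(5) = mex{0,1} = 2
g(6) = mex{0,1,2} = 3
g(7) = mex{1,2} = 0
g(8) = mex{1,2,3} = 0
g(9) = mex{0,2} = 1
g(10) = mex{0,2,3} = 1
g(11) = mex{0,1,3} = 2
g(12) = mex{0,1} = 2
g(13) = mex{0,1,2} = 3
g(14) = mex{1,2} = 0
So g(14) = 0.
The value of a disjunctive sum is the nim-sum of the parts.
Combined value = 0 XOR 11 XOR 0 = 11.

11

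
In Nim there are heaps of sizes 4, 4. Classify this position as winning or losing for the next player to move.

Compute the nim-sum pairwise:
4 XOR 4 = 0
The nim-sum is 0, so this is a P-position: the player to move is in a losing position under optimal play.

Losing position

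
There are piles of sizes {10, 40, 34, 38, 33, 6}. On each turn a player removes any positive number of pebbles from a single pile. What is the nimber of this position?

In binary:
  001010  (10)
  101000  (40)
  100010  (34)
  100110  (38)
  100001  (33)
  000110  (6)
  ------
  000001  (1)

1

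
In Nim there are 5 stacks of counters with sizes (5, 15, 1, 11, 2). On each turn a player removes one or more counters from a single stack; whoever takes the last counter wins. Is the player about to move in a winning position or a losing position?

Write each in binary and XOR column by column:
  0101  (5)
  1111  (15)
  0001  (1)
  1011  (11)
  0010  (2)
  ----
  0010  (2)
The nim-sum is 2 ≠ 0, so this is an N-position: the player to move can win.

Winning position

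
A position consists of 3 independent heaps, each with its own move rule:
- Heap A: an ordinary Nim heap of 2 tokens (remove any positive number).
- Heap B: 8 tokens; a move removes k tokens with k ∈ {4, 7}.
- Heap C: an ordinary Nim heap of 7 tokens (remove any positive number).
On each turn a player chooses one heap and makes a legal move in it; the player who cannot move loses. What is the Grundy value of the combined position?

Heap A is a plain Nim heap of size 2, so its Grundy value is 2.
Build the Grundy sequence for heap B with g(k) = mex{g(k−s) : s ∈ {4, 7}, s ≤ k}:
k:     0  1  2  3  4  5  6  7  8
g(k):  0  0  0  0  1  1  1  1  2
So g(8) = 2.
Heap C is a plain Nim heap of size 7, so its Grundy value is 7.
The value of a disjunctive sum is the nim-sum of the parts.
Combined value = 2 ⊕ 2 ⊕ 7 = 7.

7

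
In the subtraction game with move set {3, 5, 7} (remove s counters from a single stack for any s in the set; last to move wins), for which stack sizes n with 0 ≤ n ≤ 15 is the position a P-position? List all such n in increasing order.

0, 1, 2, 10, 11, 12

Compute g(0), g(1), … for moves {3, 5, 7}:
k:     0  1  2  3  4  5  6  7  8  9 10 11 12 13 14 15
g(k):  0  0  0  1  1  1  2  2  2  3  0  0  0  1  1  1
The P-positions (g = 0) in 0..15 are 0, 1, 2, 10, 11, 12.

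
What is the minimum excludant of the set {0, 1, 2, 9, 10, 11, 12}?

3

The values 0, 1, 2 are all present; 3 is the first non-negative integer missing from the set.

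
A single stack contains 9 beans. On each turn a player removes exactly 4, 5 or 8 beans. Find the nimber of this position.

Compute g(0), g(1), … for moves {4, 5, 8}:
g(0) = mex{} = 0
g(1) = mex{} = 0
g(2) = mex{} = 0
g(3) = mex{} = 0
g(4) = mex{0} = 1
g(5) = mex{0} = 1
g(6) = mex{0} = 1
g(7) = mex{0} = 1
g(8) = mex{0,1} = 2
g(9) = mex{0,1} = 2
So g(9) = 2.

2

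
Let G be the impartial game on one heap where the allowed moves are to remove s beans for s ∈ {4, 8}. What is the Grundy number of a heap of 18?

1

Build the Grundy sequence with g(k) = mex{g(k−s) : s ∈ {4, 8}, s ≤ k}:
k:     0  1  2  3  4  5  6  7  8  9 10 11 12 13 14 15 16 17 18
g(k):  0  0  0  0  1  1  1  1  2  2  2  2  0  0  0  0  1  1  1
So g(18) = 1.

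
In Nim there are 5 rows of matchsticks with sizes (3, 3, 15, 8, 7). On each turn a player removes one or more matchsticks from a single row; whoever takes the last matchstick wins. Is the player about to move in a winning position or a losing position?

Losing position

Compute the nim-sum pairwise:
3 ^ 3 = 0
0 ^ 15 = 15
15 ^ 8 = 7
7 ^ 7 = 0
The nim-sum is 0, so this is a P-position: the player to move is in a losing position under optimal play.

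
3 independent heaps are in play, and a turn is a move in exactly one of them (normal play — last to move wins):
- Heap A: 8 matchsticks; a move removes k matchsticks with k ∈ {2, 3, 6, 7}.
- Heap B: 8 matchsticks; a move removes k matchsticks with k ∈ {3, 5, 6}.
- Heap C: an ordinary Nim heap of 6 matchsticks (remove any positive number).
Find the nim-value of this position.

For heap A, compute g(0), g(1), … with moves {2, 3, 6, 7}:
k:     0  1  2  3  4  5  6  7  8
g(k):  0  0  1  1  2  0  3  1  2
So g(8) = 2.
Build the Grundy sequence for heap B with g(k) = mex{g(k−s) : s ∈ {3, 5, 6}, s ≤ k}:
k:     0  1  2  3  4  5  6  7  8
g(k):  0  0  0  1  1  1  2  2  2
So g(8) = 2.
Heap C is a plain Nim heap of size 6, so its Grundy value is 6.
The value of a disjunctive sum is the nim-sum of the parts.
Combined value = 2 XOR 2 XOR 6 = 6.

6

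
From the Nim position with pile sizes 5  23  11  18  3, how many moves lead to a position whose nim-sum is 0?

1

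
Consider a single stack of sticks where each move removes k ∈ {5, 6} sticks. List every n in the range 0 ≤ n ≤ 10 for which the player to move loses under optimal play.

Compute g(0), g(1), … for moves {5, 6}:
k:     0  1  2  3  4  5  6  7  8  9 10
g(k):  0  0  0  0  0  1  1  1  1  1  2
The P-positions (g = 0) in 0..10 are 0, 1, 2, 3, 4.

0, 1, 2, 3, 4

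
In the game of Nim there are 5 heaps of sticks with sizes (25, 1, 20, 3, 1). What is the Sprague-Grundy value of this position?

Nim-sum: 25 XOR 1 XOR 20 XOR 3 XOR 1 = 14.

14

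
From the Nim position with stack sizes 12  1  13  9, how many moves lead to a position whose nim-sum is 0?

3

Compute the nim-sum pairwise:
12 ^ 1 = 13
13 ^ 13 = 0
0 ^ 9 = 9
The overall nim-sum is X = 9. A stack of size p has a winning move iff p XOR X < p (reduce it to p XOR X).
  12: 12 XOR 9 = 5 < 12 — winning move (to 5).
  1: 1 XOR 9 = 8 ≥ 1 — no move.
  13: 13 XOR 9 = 4 < 13 — winning move (to 4).
  9: 9 XOR 9 = 0 < 9 — winning move (to 0).
That gives 3 winning moves.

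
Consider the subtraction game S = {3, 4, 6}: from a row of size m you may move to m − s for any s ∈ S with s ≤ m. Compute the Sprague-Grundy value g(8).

2

Compute g(0), g(1), … for moves {3, 4, 6}:
g(0) = mex{} = 0
g(1) = mex{} = 0
g(2) = mex{} = 0
g(3) = mex{0} = 1
g(4) = mex{0} = 1
g(5) = mex{0} = 1
g(6) = mex{0,1} = 2
g(7) = mex{0,1} = 2
g(8) = mex{0,1} = 2
So g(8) = 2.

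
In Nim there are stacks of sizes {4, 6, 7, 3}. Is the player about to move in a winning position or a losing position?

Winning position

Compute the nim-sum pairwise:
4 ^ 6 = 2
2 ^ 7 = 5
5 ^ 3 = 6
The nim-sum is 6 ≠ 0, so this is an N-position: the player to move can win.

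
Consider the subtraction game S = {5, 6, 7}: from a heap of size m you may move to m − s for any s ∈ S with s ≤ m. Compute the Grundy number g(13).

0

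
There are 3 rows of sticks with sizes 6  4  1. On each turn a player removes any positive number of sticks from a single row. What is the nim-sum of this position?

3

Compute the nim-sum pairwise:
6 ⊕ 4 = 2
2 ⊕ 1 = 3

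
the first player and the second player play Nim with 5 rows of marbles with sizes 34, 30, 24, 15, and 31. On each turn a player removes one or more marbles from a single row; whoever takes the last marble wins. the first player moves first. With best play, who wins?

Nim-sum: 34 ⊕ 30 ⊕ 24 ⊕ 15 ⊕ 31 = 52.
The nim-sum is 52 ≠ 0, so this is an N-position: the player to move can win; the first player has a winning move.

the first player wins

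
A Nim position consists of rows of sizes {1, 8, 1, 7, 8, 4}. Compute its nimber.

Compute the nim-sum pairwise:
1 ⊕ 8 = 9
9 ⊕ 1 = 8
8 ⊕ 7 = 15
15 ⊕ 8 = 7
7 ⊕ 4 = 3

3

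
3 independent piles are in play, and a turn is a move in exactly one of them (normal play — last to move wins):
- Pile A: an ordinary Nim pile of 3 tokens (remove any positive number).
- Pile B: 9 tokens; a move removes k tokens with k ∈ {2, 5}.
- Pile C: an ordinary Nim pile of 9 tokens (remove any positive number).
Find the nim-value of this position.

11

Pile A is a plain Nim pile of size 3, so its Grundy value is 3.
Grundy values for pile B (subtraction set {2, 5}):
g(0) = mex{} = 0
g(1) = mex{} = 0
g(2) = mex{0} = 1
g(3) = mex{0} = 1
g(4) = mex{1} = 0
g(5) = mex{0,1} = 2
g(6) = mex{0} = 1
g(7) = mex{1,2} = 0
g(8) = mex{1} = 0
g(9) = mex{0} = 1
So g(9) = 1.
Pile C is a plain Nim pile of size 9, so its Grundy value is 9.
The value of a disjunctive sum is the nim-sum of the parts.
Combined value = 3 XOR 1 XOR 9 = 11.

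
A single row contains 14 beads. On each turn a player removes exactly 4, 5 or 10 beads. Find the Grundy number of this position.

3

Grundy values for subtraction set {4, 5, 10}:
g(0) = mex{} = 0
g(1) = mex{} = 0
g(2) = mex{} = 0
g(3) = mex{} = 0
g(4) = mex{0} = 1
g(5) = mex{0} = 1
g(6) = mex{0} = 1
g(7) = mex{0} = 1
g(8) = mex{0,1} = 2
g(9) = mex{1} = 0
g(10) = mex{0,1} = 2
g(11) = mex{0,1} = 2
g(12) = mex{0,1,2} = 3
g(13) = mex{0,2} = 1
g(14) = mex{0,1,2} = 3
So g(14) = 3.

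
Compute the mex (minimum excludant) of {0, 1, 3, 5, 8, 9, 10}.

2

The values 0, 1 are all present; 2 is the first non-negative integer missing from the set.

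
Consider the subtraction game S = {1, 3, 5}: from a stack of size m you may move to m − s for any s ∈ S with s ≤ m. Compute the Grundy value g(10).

0

Compute g(0), g(1), … for moves {1, 3, 5}:
g(0) = mex{} = 0
g(1) = mex{0} = 1
g(2) = mex{1} = 0
g(3) = mex{0} = 1
g(4) = mex{1} = 0
g(5) = mex{0} = 1
g(6) = mex{1} = 0
g(7) = mex{0} = 1
g(8) = mex{1} = 0
g(9) = mex{0} = 1
g(10) = mex{1} = 0
So g(10) = 0.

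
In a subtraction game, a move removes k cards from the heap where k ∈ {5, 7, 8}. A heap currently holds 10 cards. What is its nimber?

Grundy values for subtraction set {5, 7, 8}:
g(0) = mex{} = 0
g(1) = mex{} = 0
g(2) = mex{} = 0
g(3) = mex{} = 0
g(4) = mex{} = 0
g(5) = mex{0} = 1
g(6) = mex{0} = 1
g(7) = mex{0} = 1
g(8) = mex{0} = 1
g(9) = mex{0} = 1
g(10) = mex{0,1} = 2
So g(10) = 2.

2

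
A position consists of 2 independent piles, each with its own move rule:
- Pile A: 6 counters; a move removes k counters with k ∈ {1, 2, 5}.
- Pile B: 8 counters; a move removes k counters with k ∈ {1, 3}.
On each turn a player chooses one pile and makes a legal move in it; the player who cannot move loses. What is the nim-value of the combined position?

0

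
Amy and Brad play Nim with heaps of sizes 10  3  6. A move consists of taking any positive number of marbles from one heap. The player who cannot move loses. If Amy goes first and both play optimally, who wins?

Amy wins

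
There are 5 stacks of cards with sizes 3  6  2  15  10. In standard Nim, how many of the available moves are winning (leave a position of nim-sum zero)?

5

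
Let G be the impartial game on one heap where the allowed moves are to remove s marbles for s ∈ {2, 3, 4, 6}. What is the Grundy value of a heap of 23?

3

Compute g(0), g(1), … for moves {2, 3, 4, 6}:
k:     0  1  2  3  4  5  6  7  8  9 10 11 12 13 14 15 16 17 18 19 20 21 22 23
g(k):  0  0  1  1  2  2  3  3  0  0  1  1  2  2  3  3  0  0  1  1  2  2  3  3
So g(23) = 3.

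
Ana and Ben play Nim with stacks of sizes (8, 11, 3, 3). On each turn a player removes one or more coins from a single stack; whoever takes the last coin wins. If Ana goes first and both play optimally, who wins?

Compute the nim-sum pairwise:
8 ^ 11 = 3
3 ^ 3 = 0
0 ^ 3 = 3
The nim-sum is 3 ≠ 0, so this is an N-position: the player to move can win; Ana has a winning move.

Ana wins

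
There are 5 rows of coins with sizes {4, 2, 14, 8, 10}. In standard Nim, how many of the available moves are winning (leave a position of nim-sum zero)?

Write each in binary and XOR column by column:
  0100  (4)
  0010  (2)
  1110  (14)
  1000  (8)
  1010  (10)
  ----
  1010  (10)
The overall nim-sum is X = 10. A row of size p has a winning move iff p XOR X < p (reduce it to p XOR X).
  4: 4 XOR 10 = 14 ≥ 4 — no move.
  2: 2 XOR 10 = 8 ≥ 2 — no move.
  14: 14 XOR 10 = 4 < 14 — winning move (to 4).
  8: 8 XOR 10 = 2 < 8 — winning move (to 2).
  10: 10 XOR 10 = 0 < 10 — winning move (to 0).
That gives 3 winning moves.

3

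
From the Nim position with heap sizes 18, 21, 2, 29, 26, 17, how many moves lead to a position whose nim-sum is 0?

5

Nim-sum: 18 ^ 21 ^ 2 ^ 29 ^ 26 ^ 17 = 19.
The overall nim-sum is X = 19. A heap of size p has a winning move iff p XOR X < p (reduce it to p XOR X).
  18: 18 XOR 19 = 1 < 18 — winning move (to 1).
  21: 21 XOR 19 = 6 < 21 — winning move (to 6).
  2: 2 XOR 19 = 17 ≥ 2 — no move.
  29: 29 XOR 19 = 14 < 29 — winning move (to 14).
  26: 26 XOR 19 = 9 < 26 — winning move (to 9).
  17: 17 XOR 19 = 2 < 17 — winning move (to 2).
That gives 5 winning moves.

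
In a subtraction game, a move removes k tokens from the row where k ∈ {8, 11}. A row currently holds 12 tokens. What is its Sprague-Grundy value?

1

Build the Grundy sequence with g(k) = mex{g(k−s) : s ∈ {8, 11}, s ≤ k}:
g(0) = mex{} = 0
g(1) = mex{} = 0
g(2) = mex{} = 0
g(3) = mex{} = 0
g(4) = mex{} = 0
g(5) = mex{} = 0
g(6) = mex{} = 0
g(7) = mex{} = 0
g(8) = mex{0} = 1
g(9) = mex{0} = 1
g(10) = mex{0} = 1
g(11) = mex{0} = 1
g(12) = mex{0} = 1
So g(12) = 1.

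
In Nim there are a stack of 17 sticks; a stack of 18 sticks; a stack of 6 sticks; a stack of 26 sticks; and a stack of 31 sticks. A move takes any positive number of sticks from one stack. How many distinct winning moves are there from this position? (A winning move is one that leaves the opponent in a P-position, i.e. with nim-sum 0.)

Bitwise XOR of the heap sizes:
  10001  (17)
  10010  (18)
  00110  (6)
  11010  (26)
  11111  (31)
  -----
  00000  (0)
The nim-sum is already 0, so every move leaves a nonzero nim-sum — there are no winning moves.

0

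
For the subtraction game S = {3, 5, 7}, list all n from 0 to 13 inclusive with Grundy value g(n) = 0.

0, 1, 2, 10, 11, 12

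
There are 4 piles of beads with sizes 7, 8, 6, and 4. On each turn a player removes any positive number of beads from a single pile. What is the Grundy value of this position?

13

Write each in binary and XOR column by column:
  0111  (7)
  1000  (8)
  0110  (6)
  0100  (4)
  ----
  1101  (13)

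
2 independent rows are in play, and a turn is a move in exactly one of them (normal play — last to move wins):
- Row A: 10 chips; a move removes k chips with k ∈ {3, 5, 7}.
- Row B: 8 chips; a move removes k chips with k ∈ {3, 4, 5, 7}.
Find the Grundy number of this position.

For row A, compute g(0), g(1), … with moves {3, 5, 7}:
k:     0  1  2  3  4  5  6  7  8  9 10
g(k):  0  0  0  1  1  1  2  2  2  3  0
So g(10) = 0.
For row B, compute g(0), g(1), … with moves {3, 4, 5, 7}:
k:     0  1  2  3  4  5  6  7  8
g(k):  0  0  0  1  1  1  2  2  2
So g(8) = 2.
The value of a disjunctive sum is the nim-sum of the parts.
Combined value = 0 ⊕ 2 = 2.

2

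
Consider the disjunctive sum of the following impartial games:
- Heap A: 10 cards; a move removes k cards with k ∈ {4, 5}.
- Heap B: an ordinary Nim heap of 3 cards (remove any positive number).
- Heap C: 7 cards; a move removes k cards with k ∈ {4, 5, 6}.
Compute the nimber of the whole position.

2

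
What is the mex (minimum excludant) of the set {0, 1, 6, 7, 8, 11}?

The values 0, 1 are all present; 2 is the first non-negative integer missing from the set.

2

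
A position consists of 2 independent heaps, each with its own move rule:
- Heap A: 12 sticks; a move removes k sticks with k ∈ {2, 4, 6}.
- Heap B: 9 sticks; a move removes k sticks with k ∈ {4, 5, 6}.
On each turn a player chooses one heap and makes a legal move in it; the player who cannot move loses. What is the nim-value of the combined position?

For heap A, compute g(0), g(1), … with moves {2, 4, 6}:
k:     0  1  2  3  4  5  6  7  8  9 10 11 12
g(k):  0  0  1  1  2  2  3  3  0  0  1  1  2
So g(12) = 2.
For heap B, compute g(0), g(1), … with moves {4, 5, 6}:
g(0) = mex{} = 0
g(1) = mex{} = 0
g(2) = mex{} = 0
g(3) = mex{} = 0
g(4) = mex{0} = 1
g(5) = mex{0} = 1
g(6) = mex{0} = 1
g(7) = mex{0} = 1
g(8) = mex{0,1} = 2
g(9) = mex{0,1} = 2
So g(9) = 2.
By the Sprague-Grundy theorem, the Grundy value of a sum of independent games is the XOR of the component values.
Combined value = 2 ⊕ 2 = 0.

0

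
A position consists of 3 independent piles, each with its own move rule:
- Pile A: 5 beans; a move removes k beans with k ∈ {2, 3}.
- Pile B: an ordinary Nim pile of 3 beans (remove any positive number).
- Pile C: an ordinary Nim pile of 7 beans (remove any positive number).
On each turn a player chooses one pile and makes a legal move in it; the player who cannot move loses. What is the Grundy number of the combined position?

4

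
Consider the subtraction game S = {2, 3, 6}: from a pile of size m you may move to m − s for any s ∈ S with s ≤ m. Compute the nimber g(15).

Grundy values for subtraction set {2, 3, 6}:
k:     0  1  2  3  4  5  6  7  8  9 10 11 12 13 14 15
g(k):  0  0  1  1  2  0  3  1  2  0  0  1  1  2  0  3
So g(15) = 3.

3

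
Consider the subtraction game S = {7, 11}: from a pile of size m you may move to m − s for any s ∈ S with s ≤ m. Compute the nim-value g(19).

0

Grundy values for subtraction set {7, 11}:
k:     0  1  2  3  4  5  6  7  8  9 10 11 12 13 14 15 16 17 18 19
g(k):  0  0  0  0  0  0  0  1  1  1  1  1  1  1  2  2  2  2  0  0
So g(19) = 0.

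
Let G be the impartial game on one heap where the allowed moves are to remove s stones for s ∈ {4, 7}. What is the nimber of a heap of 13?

Build the Grundy sequence with g(k) = mex{g(k−s) : s ∈ {4, 7}, s ≤ k}:
k:     0  1  2  3  4  5  6  7  8  9 10 11 12 13
g(k):  0  0  0  0  1  1  1  1  2  2  2  0  0  0
So g(13) = 0.

0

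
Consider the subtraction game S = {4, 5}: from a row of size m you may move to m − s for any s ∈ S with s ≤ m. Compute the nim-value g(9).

Compute g(0), g(1), … for moves {4, 5}:
k:     0  1  2  3  4  5  6  7  8  9
g(k):  0  0  0  0  1  1  1  1  2  0
So g(9) = 0.

0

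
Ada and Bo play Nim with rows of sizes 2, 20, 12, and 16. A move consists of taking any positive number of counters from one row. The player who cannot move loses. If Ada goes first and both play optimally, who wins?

Ada wins

Nim-sum: 2 ^ 20 ^ 12 ^ 16 = 10.
The nim-sum is 10 ≠ 0, so this is an N-position: the player to move can win; Ada has a winning move.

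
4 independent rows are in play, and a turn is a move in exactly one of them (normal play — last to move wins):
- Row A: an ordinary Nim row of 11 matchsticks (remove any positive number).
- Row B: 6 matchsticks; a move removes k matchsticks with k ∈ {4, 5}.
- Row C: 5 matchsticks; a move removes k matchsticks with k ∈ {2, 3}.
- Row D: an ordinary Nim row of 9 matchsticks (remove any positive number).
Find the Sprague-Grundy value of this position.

Row A is a plain Nim row of size 11, so its Grundy value is 11.
Build the Grundy sequence for row B with g(k) = mex{g(k−s) : s ∈ {4, 5}, s ≤ k}:
g(0) = mex{} = 0
g(1) = mex{} = 0
g(2) = mex{} = 0
g(3) = mex{} = 0
g(4) = mex{0} = 1
g(5) = mex{0} = 1
g(6) = mex{0} = 1
So g(6) = 1.
Build the Grundy sequence for row C with g(k) = mex{g(k−s) : s ∈ {2, 3}, s ≤ k}:
g(0) = mex{} = 0
g(1) = mex{} = 0
g(2) = mex{0} = 1
g(3) = mex{0} = 1
g(4) = mex{0,1} = 2
g(5) = mex{1} = 0
So g(5) = 0.
Row D is a plain Nim row of size 9, so its Grundy value is 9.
The value of a disjunctive sum is the nim-sum of the parts.
Combined value = 11 XOR 1 XOR 0 XOR 9 = 3.

3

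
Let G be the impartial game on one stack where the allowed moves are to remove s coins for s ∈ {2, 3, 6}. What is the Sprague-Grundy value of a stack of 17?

2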